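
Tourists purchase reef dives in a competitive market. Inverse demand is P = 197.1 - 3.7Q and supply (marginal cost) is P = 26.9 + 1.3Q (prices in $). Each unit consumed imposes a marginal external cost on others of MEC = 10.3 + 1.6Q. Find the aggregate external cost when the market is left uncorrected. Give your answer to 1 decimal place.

$1277.6

Market equilibrium (private): 26.9 + 1.3Q = 197.1 - 3.7Q → Q_m = 34.0400.
Total external cost = ∫₀^{Q_m} (10.3 + 1.6Q) dQ = 10.3×34.0400 + ½×1.6×34.0400² = 1277.5893.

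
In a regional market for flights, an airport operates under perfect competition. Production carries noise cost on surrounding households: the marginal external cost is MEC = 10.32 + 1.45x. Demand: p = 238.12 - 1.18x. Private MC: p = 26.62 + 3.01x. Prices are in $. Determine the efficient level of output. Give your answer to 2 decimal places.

x* = 35.67

Social marginal cost = private MC + MEC = 36.94 + 4.46x.
Set SMC = demand: 36.94 + 4.46x = 238.12 - 1.18x → x* = 35.6702.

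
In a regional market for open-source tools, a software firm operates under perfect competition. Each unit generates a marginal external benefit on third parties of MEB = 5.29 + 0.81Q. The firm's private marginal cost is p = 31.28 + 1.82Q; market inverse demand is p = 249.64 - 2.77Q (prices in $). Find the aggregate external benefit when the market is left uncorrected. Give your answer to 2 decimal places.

$1168.25

Market equilibrium (private): 31.28 + 1.82Q = 249.64 - 2.77Q → Q_m = 47.5730.
Total external benefit = ∫₀^{Q_m} (5.29 + 0.81Q) dQ = 5.29×47.5730 + ½×0.81×47.5730² = 1168.2533.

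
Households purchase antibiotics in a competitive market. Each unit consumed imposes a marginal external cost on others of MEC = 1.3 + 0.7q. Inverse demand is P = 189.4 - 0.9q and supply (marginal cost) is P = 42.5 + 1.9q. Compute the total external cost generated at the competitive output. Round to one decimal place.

Market equilibrium (private): 42.5 + 1.9q = 189.4 - 0.9q → q_m = 52.4643.
Total external cost = ∫₀^{q_m} (1.3 + 0.7q) dq = 1.3×52.4643 + ½×0.7×52.4643² = 1031.5796.

1031.6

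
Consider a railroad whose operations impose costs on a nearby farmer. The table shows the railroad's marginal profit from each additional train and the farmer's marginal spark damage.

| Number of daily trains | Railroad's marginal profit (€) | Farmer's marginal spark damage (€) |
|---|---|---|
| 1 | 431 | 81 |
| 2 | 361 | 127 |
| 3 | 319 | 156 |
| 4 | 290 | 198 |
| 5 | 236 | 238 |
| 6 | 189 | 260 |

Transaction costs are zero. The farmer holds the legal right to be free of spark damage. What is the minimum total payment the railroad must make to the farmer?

€562

Efficient level: marginal profit ≥ marginal spark damage through level 4, so k* = 4.
With the farmer holding the right, the railroad must at least compensate total damage at k*: 81 + 127 + 156 + 198 = 562.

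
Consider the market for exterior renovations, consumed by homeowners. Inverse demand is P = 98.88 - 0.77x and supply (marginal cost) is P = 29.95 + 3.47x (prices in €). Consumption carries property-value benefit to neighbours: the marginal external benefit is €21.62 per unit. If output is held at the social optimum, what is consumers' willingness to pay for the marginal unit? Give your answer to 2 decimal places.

P = €82.44

Social marginal benefit = demand + MEB = 120.50 - 0.77x.
Set SMB = MC: 120.50 - 0.77x = 29.95 + 3.47x → x* = 21.3561.
Consumer price on the demand curve at x*: 98.88 − 0.77×21.3561 = 82.4358.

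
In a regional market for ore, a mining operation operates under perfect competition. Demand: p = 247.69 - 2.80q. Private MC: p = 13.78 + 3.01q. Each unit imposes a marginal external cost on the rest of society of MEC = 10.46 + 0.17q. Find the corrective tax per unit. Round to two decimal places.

Social marginal cost = private MC + MEC = 24.24 + 3.18q.
Set SMC = demand: 24.24 + 3.18q = 247.69 - 2.80q → q* = 37.3662.
The Pigouvian tax equals MEC at q*: 10.46 + 0.17×37.3662 = 16.8123.

tax = 16.81 per unit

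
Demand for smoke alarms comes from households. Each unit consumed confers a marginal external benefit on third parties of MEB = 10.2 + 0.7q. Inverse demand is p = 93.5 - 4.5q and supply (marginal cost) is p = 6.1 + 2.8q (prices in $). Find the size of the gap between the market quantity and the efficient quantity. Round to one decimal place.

Market equilibrium (private): 6.1 + 2.8q = 93.5 - 4.5q → q_m = 11.9726.
Social marginal benefit = demand + MEB = 103.7 - 3.8q.
Set SMB = MC: 103.7 - 3.8q = 6.1 + 2.8q → q* = 14.7879.
Gap = |11.9726 − 14.7879| = 2.8153.

2.8 units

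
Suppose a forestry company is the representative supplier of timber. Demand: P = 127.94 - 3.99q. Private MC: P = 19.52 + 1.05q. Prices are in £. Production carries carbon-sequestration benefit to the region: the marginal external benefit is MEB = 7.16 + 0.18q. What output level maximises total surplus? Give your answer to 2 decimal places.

Social marginal cost = private MC − MEB = 12.36 + 0.87q.
Set SMC = demand: 12.36 + 0.87q = 127.94 - 3.99q → q* = 23.7819.

q* = 23.78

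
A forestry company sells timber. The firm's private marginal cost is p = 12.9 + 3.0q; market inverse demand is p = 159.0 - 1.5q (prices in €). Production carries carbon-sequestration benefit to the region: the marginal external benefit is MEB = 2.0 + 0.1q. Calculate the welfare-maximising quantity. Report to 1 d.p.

q* = 33.7

Social marginal cost = private MC − MEB = 10.9 + 2.9q.
Set SMC = demand: 10.9 + 2.9q = 159.0 - 1.5q → q* = 33.6591.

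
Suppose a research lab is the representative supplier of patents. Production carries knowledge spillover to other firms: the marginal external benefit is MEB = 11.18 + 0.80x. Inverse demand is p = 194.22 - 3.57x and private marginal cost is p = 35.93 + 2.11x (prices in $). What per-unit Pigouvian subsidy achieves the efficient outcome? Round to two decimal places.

subsidy = $38.96 per unit

Social marginal cost = private MC − MEB = 24.75 + 1.31x.
Set SMC = demand: 24.75 + 1.31x = 194.22 - 3.57x → x* = 34.7275.
The Pigouvian subsidy equals MEB at x*: 11.18 + 0.80×34.7275 = 38.9620.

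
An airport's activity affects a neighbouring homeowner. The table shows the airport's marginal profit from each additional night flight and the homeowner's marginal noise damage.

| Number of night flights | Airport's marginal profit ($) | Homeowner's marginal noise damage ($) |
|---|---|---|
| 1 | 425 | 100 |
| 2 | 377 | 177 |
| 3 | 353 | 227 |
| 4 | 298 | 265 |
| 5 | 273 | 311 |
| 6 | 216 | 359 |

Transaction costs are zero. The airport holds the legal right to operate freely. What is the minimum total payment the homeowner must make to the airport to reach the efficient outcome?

Left alone the airport would choose level 6 (marginal profit stays positive).
Efficient level: k* = 4 (marginal profit ≥ marginal noise damage through 4).
The homeowner must at least cover the airport's forgone profit from cutting 6→4: 273 + 216 = 489.

$489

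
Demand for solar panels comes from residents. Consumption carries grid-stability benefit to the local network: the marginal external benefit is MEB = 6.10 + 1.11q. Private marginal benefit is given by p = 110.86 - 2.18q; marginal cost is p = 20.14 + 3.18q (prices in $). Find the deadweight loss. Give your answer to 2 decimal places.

DWL = $72.87

Market equilibrium (private): 20.14 + 3.18q = 110.86 - 2.18q → q_m = 16.9254.
Social marginal benefit = demand + MEB = 116.96 - 1.07q.
Set SMB = MC: 116.96 - 1.07q = 20.14 + 3.18q → q* = 22.7812.
Between q* and q_m the wedge SMB − MC runs linearly from 0 to MEB(q_m), so the loss is a triangle.
DWL = ½ × 5.8558 × 24.8872 = 72.8672.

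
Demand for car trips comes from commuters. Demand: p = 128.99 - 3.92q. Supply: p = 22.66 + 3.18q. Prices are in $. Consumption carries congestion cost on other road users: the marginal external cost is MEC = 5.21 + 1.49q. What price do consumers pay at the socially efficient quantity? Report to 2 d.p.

Social marginal benefit = demand − MEC = 123.78 - 5.41q.
Set SMB = MC: 123.78 - 5.41q = 22.66 + 3.18q → q* = 11.7718.
Consumer price on the demand curve at q*: 128.99 − 3.92×11.7718 = 82.8445.

P = $82.84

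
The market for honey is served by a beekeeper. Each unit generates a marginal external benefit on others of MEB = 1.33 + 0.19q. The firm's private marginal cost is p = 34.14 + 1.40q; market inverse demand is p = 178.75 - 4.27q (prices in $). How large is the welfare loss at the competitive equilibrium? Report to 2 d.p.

Market equilibrium (private): 34.14 + 1.40q = 178.75 - 4.27q → q_m = 25.5044.
Social marginal cost = private MC − MEB = 32.81 + 1.21q.
Set SMC = demand: 32.81 + 1.21q = 178.75 - 4.27q → q* = 26.6314.
The loss is the area between SMC and demand from q* to q_m; with linear curves that's a triangle of height MEB(q_m).
DWL = ½ × 1.1270 × 6.1758 = 3.4801.

DWL = $3.48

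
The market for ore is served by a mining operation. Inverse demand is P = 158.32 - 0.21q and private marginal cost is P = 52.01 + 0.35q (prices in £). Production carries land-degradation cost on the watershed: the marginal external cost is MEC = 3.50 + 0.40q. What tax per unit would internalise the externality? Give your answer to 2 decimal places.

tax = £46.34 per unit

Social marginal cost = private MC + MEC = 55.51 + 0.75q.
Set SMC = demand: 55.51 + 0.75q = 158.32 - 0.21q → q* = 107.0938.
The Pigouvian tax equals MEC at q*: 3.50 + 0.40×107.0938 = 46.3375.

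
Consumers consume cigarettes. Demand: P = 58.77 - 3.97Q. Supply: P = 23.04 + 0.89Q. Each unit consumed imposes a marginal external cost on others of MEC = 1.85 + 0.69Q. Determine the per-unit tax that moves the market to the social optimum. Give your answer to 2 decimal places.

tax = 6.06 per unit

Social marginal benefit = demand − MEC = 56.92 - 4.66Q.
Set SMB = MC: 56.92 - 4.66Q = 23.04 + 0.89Q → Q* = 6.1045.
The Pigouvian tax equals MEC at Q*: 1.85 + 0.69×6.1045 = 6.0621.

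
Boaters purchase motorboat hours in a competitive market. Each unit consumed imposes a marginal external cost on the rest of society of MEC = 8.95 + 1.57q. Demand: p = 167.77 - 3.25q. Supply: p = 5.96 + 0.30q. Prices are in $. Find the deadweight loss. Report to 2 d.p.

DWL = $633.01

Market equilibrium (private): 5.96 + 0.30q = 167.77 - 3.25q → q_m = 45.5803.
Social marginal benefit = demand − MEC = 158.82 - 4.82q.
Set SMB = MC: 158.82 - 4.82q = 5.96 + 0.30q → q* = 29.8555.
Between q* and q_m the wedge MC − SMB runs linearly from 0 to MEC(q_m), so the loss is a triangle.
DWL = ½ × 15.7248 × 80.5110 = 633.0097.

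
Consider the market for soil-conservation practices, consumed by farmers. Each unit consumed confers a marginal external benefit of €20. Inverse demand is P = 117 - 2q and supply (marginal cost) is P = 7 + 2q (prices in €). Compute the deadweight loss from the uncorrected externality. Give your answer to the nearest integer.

DWL = €50

Market equilibrium (private): 7 + 2q = 117 - 2q → q_m = 27.5000.
Social marginal benefit = demand + MEB = 137 - 2q.
Set SMB = MC: 137 - 2q = 7 + 2q → q* = 32.5000.
Height of the DWL triangle at q_m is SMB(q_m) − MC(q_m) = MEB(q_m) = 20.0000.
DWL = ½ × 5.0000 × 20.0000 = 50.0000.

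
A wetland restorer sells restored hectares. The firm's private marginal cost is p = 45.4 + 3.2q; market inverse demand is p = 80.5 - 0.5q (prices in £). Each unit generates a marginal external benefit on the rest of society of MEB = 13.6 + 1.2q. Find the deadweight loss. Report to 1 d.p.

Market equilibrium (private): 45.4 + 3.2q = 80.5 - 0.5q → q_m = 9.4865.
Social marginal cost = private MC − MEB = 31.8 + 2.0q.
Set SMC = demand: 31.8 + 2.0q = 80.5 - 0.5q → q* = 19.4800.
Height of the DWL triangle at q_m is demand(q_m) − SMC(q_m) = MEB(q_m) = 24.9838.
DWL = ½ × 9.9935 × 24.9838 = 124.8378.

DWL = £124.8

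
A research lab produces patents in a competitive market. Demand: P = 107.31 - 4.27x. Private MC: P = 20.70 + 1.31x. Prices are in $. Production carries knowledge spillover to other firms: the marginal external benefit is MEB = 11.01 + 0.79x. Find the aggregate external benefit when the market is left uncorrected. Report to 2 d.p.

Market equilibrium (private): 20.70 + 1.31x = 107.31 - 4.27x → x_m = 15.5215.
Total external benefit = ∫₀^{x_m} (11.01 + 0.79x) dx = 11.01×15.5215 + ½×0.79×15.5215² = 266.0539.

$266.05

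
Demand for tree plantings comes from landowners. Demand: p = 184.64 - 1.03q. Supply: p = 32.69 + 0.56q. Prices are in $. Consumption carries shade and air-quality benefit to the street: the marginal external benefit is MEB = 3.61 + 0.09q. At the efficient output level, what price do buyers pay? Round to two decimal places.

Social marginal benefit = demand + MEB = 188.25 - 0.94q.
Set SMB = MC: 188.25 - 0.94q = 32.69 + 0.56q → q* = 103.7067.
Consumer price on the demand curve at q*: 184.64 − 1.03×103.7067 = 77.8221.

P = $77.82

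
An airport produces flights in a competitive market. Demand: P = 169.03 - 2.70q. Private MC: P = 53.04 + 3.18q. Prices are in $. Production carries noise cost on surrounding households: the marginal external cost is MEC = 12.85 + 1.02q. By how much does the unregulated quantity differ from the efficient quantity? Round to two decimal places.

Market equilibrium (private): 53.04 + 3.18q = 169.03 - 2.70q → q_m = 19.7262.
Social marginal cost = private MC + MEC = 65.89 + 4.20q.
Set SMC = demand: 65.89 + 4.20q = 169.03 - 2.70q → q* = 14.9478.
Gap = |19.7262 − 14.9478| = 4.7784.

4.78 units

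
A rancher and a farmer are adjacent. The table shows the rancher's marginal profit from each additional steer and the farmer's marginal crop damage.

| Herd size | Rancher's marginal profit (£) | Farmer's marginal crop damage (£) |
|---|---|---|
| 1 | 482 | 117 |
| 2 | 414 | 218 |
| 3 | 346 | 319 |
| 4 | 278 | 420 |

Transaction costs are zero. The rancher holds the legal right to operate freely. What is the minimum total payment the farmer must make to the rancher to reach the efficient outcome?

£278

Left alone the rancher would choose level 4 (marginal profit stays positive).
Efficient level: k* = 3 (marginal profit ≥ marginal crop damage through 3).
The farmer must at least cover the rancher's forgone profit from cutting 4→3: 278 = 278.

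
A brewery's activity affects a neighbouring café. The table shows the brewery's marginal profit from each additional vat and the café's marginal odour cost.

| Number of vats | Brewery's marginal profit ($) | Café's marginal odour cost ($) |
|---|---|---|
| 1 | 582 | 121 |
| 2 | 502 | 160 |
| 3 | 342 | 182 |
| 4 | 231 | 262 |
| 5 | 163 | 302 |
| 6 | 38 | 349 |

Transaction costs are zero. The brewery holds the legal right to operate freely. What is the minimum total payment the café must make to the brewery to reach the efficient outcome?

Left alone the brewery would choose level 6 (marginal profit stays positive).
Efficient level: k* = 3 (marginal profit ≥ marginal odour cost through 3).
The café must at least cover the brewery's forgone profit from cutting 6→3: 231 + 163 + 38 = 432.

$432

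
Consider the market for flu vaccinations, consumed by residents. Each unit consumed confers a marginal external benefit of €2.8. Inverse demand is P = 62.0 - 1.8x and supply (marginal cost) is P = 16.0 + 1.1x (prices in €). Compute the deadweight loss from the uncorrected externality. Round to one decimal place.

DWL = €1.4

Market equilibrium (private): 16.0 + 1.1x = 62.0 - 1.8x → x_m = 15.8621.
Social marginal benefit = demand + MEB = 64.8 - 1.8x.
Set SMB = MC: 64.8 - 1.8x = 16.0 + 1.1x → x* = 16.8276.
The welfare-loss triangle has base |x_m − x*| and height MEB(x_m) (the vertical gap between SMB and MC is zero at x* and MEB at x_m).
DWL = ½ × 0.9655 × 2.8000 = 1.3517.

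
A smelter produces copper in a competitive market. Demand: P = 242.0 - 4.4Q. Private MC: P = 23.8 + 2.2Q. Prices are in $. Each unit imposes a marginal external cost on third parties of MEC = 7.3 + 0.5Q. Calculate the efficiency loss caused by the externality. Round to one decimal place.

DWL = $40.0

Market equilibrium (private): 23.8 + 2.2Q = 242.0 - 4.4Q → Q_m = 33.0606.
Social marginal cost = private MC + MEC = 31.1 + 2.7Q.
Set SMC = demand: 31.1 + 2.7Q = 242.0 - 4.4Q → Q* = 29.7042.
Between Q* and Q_m the wedge SMC − demand runs linearly from 0 to MEC(Q_m), so the loss is a triangle.
DWL = ½ × 3.3564 × 23.8303 = 39.9920.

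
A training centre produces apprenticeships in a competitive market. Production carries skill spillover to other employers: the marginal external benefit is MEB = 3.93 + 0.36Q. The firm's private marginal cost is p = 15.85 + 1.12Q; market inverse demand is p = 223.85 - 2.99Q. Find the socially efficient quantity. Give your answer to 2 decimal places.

Social marginal cost = private MC − MEB = 11.92 + 0.76Q.
Set SMC = demand: 11.92 + 0.76Q = 223.85 - 2.99Q → Q* = 56.5147.

Q* = 56.51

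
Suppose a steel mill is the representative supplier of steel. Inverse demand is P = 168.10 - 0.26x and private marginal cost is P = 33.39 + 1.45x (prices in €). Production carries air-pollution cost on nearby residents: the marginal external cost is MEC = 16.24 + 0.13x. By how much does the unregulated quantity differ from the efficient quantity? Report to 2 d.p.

Market equilibrium (private): 33.39 + 1.45x = 168.10 - 0.26x → x_m = 78.7778.
Social marginal cost = private MC + MEC = 49.63 + 1.58x.
Set SMC = demand: 49.63 + 1.58x = 168.10 - 0.26x → x* = 64.3859.
Gap = |78.7778 − 64.3859| = 14.3919.

14.39 units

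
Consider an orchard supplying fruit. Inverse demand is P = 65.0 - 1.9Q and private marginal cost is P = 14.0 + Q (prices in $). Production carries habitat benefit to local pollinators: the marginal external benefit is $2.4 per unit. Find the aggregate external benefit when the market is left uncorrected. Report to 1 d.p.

Market equilibrium (private): 14.0 + Q = 65.0 - 1.9Q → Q_m = 17.5862.
Total external benefit = MEB × Q_m = 2.4 × 17.5862 = 42.2069.

$42.2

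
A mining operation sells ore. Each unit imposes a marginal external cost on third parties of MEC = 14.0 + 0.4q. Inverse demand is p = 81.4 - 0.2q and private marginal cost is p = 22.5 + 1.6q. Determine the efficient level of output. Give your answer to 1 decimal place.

q* = 20.4

Social marginal cost = private MC + MEC = 36.5 + 2.0q.
Set SMC = demand: 36.5 + 2.0q = 81.4 - 0.2q → q* = 20.4091.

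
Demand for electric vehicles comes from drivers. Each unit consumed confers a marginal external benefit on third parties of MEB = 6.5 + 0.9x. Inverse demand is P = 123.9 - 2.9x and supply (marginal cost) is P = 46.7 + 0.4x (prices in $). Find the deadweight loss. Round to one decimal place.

Market equilibrium (private): 46.7 + 0.4x = 123.9 - 2.9x → x_m = 23.3939.
Social marginal benefit = demand + MEB = 130.4 - 2.0x.
Set SMB = MC: 130.4 - 2.0x = 46.7 + 0.4x → x* = 34.8750.
The welfare-loss triangle has base |x_m − x*| and height MEB(x_m) (the vertical gap between SMB and MC is zero at x* and MEB at x_m).
DWL = ½ × 11.4811 × 27.5545 = 158.1780.

DWL = $158.2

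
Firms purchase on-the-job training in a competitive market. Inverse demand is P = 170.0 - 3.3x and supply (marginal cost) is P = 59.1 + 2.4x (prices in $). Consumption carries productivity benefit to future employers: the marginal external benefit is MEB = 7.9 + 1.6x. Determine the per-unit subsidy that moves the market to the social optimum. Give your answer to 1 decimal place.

Social marginal benefit = demand + MEB = 177.9 - 1.7x.
Set SMB = MC: 177.9 - 1.7x = 59.1 + 2.4x → x* = 28.9756.
The Pigouvian subsidy equals MEB at x*: 7.9 + 1.6×28.9756 = 54.2610.

subsidy = $54.3 per unit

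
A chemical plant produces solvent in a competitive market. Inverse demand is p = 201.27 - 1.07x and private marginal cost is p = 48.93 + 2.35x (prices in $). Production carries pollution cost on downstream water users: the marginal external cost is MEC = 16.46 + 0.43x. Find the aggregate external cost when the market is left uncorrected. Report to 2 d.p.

Market equilibrium (private): 48.93 + 2.35x = 201.27 - 1.07x → x_m = 44.5439.
Total external cost = ∫₀^{x_m} (16.46 + 0.43x) dx = 16.46×44.5439 + ½×0.43×44.5439² = 1159.7868.

$1159.79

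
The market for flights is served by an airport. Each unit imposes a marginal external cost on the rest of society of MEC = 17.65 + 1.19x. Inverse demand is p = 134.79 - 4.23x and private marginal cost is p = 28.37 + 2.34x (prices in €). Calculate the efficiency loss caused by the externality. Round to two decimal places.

DWL = €87.85

Market equilibrium (private): 28.37 + 2.34x = 134.79 - 4.23x → x_m = 16.1979.
Social marginal cost = private MC + MEC = 46.02 + 3.53x.
Set SMC = demand: 46.02 + 3.53x = 134.79 - 4.23x → x* = 11.4394.
Height of the DWL triangle at x_m is SMC(x_m) − demand(x_m) = MEC(x_m) = 36.9255.
DWL = ½ × 4.7585 × 36.9255 = 87.8550.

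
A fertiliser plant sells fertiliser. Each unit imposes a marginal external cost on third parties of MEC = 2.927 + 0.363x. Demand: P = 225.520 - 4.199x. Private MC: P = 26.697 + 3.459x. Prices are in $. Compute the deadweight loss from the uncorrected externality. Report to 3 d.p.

DWL = $9.510

Market equilibrium (private): 26.697 + 3.459x = 225.520 - 4.199x → x_m = 25.9628.
Social marginal cost = private MC + MEC = 29.624 + 3.822x.
Set SMC = demand: 29.624 + 3.822x = 225.520 - 4.199x → x* = 24.4229.
The loss is the area between SMC and demand from x* to x_m; with linear curves that's a triangle of height MEC(x_m).
DWL = ½ × 1.5399 × 12.3515 = 9.5100.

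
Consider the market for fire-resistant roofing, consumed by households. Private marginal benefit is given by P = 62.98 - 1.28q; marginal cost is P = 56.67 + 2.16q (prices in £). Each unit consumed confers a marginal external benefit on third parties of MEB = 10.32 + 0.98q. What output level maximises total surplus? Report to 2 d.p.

Social marginal benefit = demand + MEB = 73.30 - 0.30q.
Set SMB = MC: 73.30 - 0.30q = 56.67 + 2.16q → q* = 6.7602.

q* = 6.76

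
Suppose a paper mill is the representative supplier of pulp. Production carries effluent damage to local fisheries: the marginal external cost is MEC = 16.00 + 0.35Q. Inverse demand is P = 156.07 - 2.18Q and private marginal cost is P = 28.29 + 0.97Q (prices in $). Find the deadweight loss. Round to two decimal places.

DWL = $130.27

Market equilibrium (private): 28.29 + 0.97Q = 156.07 - 2.18Q → Q_m = 40.5651.
Social marginal cost = private MC + MEC = 44.29 + 1.32Q.
Set SMC = demand: 44.29 + 1.32Q = 156.07 - 2.18Q → Q* = 31.9371.
Height of the DWL triangle at Q_m is SMC(Q_m) − demand(Q_m) = MEC(Q_m) = 30.1978.
DWL = ½ × 8.6280 × 30.1978 = 130.2733.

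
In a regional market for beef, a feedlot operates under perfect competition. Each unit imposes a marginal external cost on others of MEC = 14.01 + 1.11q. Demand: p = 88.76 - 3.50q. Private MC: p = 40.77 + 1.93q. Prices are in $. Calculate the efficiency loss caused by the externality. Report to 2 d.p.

Market equilibrium (private): 40.77 + 1.93q = 88.76 - 3.50q → q_m = 8.8379.
Social marginal cost = private MC + MEC = 54.78 + 3.04q.
Set SMC = demand: 54.78 + 3.04q = 88.76 - 3.50q → q* = 5.1957.
The loss is the area between SMC and demand from q* to q_m; with linear curves that's a triangle of height MEC(q_m).
DWL = ½ × 3.6422 × 23.8201 = 43.3788.

DWL = $43.38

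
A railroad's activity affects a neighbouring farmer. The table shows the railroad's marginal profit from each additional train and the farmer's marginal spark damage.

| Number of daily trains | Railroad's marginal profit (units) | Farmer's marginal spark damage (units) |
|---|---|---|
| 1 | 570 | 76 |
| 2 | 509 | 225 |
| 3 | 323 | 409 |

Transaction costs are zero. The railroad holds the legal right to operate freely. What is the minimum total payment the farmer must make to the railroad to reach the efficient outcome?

Left alone the railroad would choose level 3 (marginal profit stays positive).
Efficient level: k* = 2 (marginal profit ≥ marginal spark damage through 2).
The farmer must at least cover the railroad's forgone profit from cutting 3→2: 323 = 323.

323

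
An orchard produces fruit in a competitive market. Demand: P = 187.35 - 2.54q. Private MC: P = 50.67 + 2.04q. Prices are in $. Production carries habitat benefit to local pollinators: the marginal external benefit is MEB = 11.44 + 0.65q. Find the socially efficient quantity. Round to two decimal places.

q* = 37.69

Social marginal cost = private MC − MEB = 39.23 + 1.39q.
Set SMC = demand: 39.23 + 1.39q = 187.35 - 2.54q → q* = 37.6896.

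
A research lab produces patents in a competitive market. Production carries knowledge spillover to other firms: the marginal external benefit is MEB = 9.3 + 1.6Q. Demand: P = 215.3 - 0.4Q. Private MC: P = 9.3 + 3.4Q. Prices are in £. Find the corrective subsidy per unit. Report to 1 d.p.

subsidy = £165.9 per unit

Social marginal cost = private MC − MEB = 0.0 + 1.8Q.
Set SMC = demand: 0.0 + 1.8Q = 215.3 - 0.4Q → Q* = 97.8636.
The Pigouvian subsidy equals MEB at Q*: 9.3 + 1.6×97.8636 = 165.8818.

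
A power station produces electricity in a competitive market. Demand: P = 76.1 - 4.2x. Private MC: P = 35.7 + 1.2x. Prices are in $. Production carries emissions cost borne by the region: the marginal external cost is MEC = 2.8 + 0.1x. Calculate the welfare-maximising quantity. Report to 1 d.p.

Social marginal cost = private MC + MEC = 38.5 + 1.3x.
Set SMC = demand: 38.5 + 1.3x = 76.1 - 4.2x → x* = 6.8364.

x* = 6.8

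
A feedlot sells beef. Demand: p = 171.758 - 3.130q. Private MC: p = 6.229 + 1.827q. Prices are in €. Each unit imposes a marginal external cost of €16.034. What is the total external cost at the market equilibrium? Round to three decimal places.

€535.423

Market equilibrium (private): 6.229 + 1.827q = 171.758 - 3.130q → q_m = 33.3930.
Total external cost = MEC × q_m = 16.034 × 33.3930 = 535.4234.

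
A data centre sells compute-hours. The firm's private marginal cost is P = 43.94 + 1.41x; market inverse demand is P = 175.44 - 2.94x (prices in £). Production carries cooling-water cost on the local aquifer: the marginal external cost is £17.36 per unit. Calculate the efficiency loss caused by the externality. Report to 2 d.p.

DWL = £34.64

Market equilibrium (private): 43.94 + 1.41x = 175.44 - 2.94x → x_m = 30.2299.
Social marginal cost = private MC + MEC = 61.30 + 1.41x.
Set SMC = demand: 61.30 + 1.41x = 175.44 - 2.94x → x* = 26.2391.
The welfare-loss triangle has base |x_m − x*| and height MEC(x_m) (the vertical gap between SMC and demand is zero at x* and MEC at x_m).
DWL = ½ × 3.9908 × 17.3600 = 34.6401.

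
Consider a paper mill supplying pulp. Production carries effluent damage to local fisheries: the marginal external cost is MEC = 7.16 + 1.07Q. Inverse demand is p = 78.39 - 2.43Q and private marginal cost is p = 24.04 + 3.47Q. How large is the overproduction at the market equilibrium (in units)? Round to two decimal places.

Market equilibrium (private): 24.04 + 3.47Q = 78.39 - 2.43Q → Q_m = 9.2119.
Social marginal cost = private MC + MEC = 31.20 + 4.54Q.
Set SMC = demand: 31.20 + 4.54Q = 78.39 - 2.43Q → Q* = 6.7704.
Gap = |9.2119 − 6.7704| = 2.4415.

2.44 units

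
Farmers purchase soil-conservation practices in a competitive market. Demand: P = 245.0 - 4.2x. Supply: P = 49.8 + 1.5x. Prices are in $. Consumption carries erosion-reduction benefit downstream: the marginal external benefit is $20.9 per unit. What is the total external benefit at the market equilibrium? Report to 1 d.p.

$715.7

Market equilibrium (private): 49.8 + 1.5x = 245.0 - 4.2x → x_m = 34.2456.
Total external benefit = MEB × x_m = 20.9 × 34.2456 = 715.7330.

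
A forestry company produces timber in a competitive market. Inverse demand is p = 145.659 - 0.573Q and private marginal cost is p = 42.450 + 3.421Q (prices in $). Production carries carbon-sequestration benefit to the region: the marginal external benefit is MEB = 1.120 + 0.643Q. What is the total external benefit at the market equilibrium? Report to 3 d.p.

Market equilibrium (private): 42.450 + 3.421Q = 145.659 - 0.573Q → Q_m = 25.8410.
Total external benefit = ∫₀^{Q_m} (1.120 + 0.643Q) dQ = 1.120×25.8410 + ½×0.643×25.8410² = 243.6259.

$243.626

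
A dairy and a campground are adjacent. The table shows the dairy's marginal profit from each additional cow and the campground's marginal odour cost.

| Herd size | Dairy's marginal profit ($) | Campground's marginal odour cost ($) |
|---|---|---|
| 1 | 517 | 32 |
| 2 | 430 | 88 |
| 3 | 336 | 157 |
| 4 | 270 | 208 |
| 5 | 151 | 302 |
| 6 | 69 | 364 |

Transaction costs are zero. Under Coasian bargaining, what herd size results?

Bargaining reaches the level where marginal profit last exceeds marginal odour cost.
That holds through level 4 (270 ≥ 208) but not at 5 (151 < 302).

4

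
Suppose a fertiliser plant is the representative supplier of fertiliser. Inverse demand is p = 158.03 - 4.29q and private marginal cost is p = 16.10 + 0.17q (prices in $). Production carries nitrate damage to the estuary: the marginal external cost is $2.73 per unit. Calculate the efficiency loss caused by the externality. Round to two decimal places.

Market equilibrium (private): 16.10 + 0.17q = 158.03 - 4.29q → q_m = 31.8229.
Social marginal cost = private MC + MEC = 18.83 + 0.17q.
Set SMC = demand: 18.83 + 0.17q = 158.03 - 4.29q → q* = 31.2108.
Between q* and q_m the wedge SMC − demand runs linearly from 0 to MEC(q_m), so the loss is a triangle.
DWL = ½ × 0.6121 × 2.7300 = 0.8355.

DWL = $0.84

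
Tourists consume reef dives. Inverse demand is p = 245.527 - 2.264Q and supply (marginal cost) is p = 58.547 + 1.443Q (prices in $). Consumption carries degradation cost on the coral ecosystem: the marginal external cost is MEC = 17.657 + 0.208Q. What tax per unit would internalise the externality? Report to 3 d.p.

Social marginal benefit = demand − MEC = 227.870 - 2.472Q.
Set SMB = MC: 227.870 - 2.472Q = 58.547 + 1.443Q → Q* = 43.2498.
The Pigouvian tax equals MEC at Q*: 17.657 + 0.208×43.2498 = 26.6530.

tax = $26.653 per unit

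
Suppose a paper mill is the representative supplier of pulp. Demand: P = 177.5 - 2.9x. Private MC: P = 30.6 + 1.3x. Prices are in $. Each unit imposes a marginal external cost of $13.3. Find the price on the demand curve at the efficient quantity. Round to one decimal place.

P = $85.3

Social marginal cost = private MC + MEC = 43.9 + 1.3x.
Set SMC = demand: 43.9 + 1.3x = 177.5 - 2.9x → x* = 31.8095.
Consumer price on the demand curve at x*: 177.5 − 2.9×31.8095 = 85.2525.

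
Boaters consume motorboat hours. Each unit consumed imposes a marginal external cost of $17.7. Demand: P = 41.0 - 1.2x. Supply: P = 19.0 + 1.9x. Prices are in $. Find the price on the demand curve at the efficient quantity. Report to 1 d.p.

P = $39.3

Social marginal benefit = demand − MEC = 23.3 - 1.2x.
Set SMB = MC: 23.3 - 1.2x = 19.0 + 1.9x → x* = 1.3871.
Consumer price on the demand curve at x*: 41.0 − 1.2×1.3871 = 39.3355.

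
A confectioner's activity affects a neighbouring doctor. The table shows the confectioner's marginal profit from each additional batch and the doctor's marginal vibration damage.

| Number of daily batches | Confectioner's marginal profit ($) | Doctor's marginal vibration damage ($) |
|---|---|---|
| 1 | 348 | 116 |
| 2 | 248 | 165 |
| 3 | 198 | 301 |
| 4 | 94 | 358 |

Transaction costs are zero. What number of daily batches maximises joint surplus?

2

Bargaining reaches the level where marginal profit last exceeds marginal vibration damage.
That holds through level 2 (248 ≥ 165) but not at 3 (198 < 301).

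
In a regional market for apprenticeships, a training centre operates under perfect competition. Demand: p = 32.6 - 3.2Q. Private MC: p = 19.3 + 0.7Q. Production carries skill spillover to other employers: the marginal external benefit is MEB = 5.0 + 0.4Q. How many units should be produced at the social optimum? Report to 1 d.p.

Q* = 5.2

Social marginal cost = private MC − MEB = 14.3 + 0.3Q.
Set SMC = demand: 14.3 + 0.3Q = 32.6 - 3.2Q → Q* = 5.2286.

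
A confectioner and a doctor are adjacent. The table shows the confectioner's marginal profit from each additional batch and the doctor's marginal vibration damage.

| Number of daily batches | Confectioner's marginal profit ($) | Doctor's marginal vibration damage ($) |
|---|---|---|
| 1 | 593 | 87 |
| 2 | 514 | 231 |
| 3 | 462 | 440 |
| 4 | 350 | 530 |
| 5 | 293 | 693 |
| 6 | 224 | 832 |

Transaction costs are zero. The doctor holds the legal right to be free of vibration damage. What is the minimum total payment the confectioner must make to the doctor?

Efficient level: marginal profit ≥ marginal vibration damage through level 3, so k* = 3.
With the doctor holding the right, the confectioner must at least compensate total damage at k*: 87 + 231 + 440 = 758.

$758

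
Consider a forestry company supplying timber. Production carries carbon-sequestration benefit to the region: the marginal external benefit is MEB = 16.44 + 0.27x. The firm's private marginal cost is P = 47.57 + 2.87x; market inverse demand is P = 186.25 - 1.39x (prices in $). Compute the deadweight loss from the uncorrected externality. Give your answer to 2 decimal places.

Market equilibrium (private): 47.57 + 2.87x = 186.25 - 1.39x → x_m = 32.5540.
Social marginal cost = private MC − MEB = 31.13 + 2.60x.
Set SMC = demand: 31.13 + 2.60x = 186.25 - 1.39x → x* = 38.8772.
The loss is the area between SMC and demand from x* to x_m; with linear curves that's a triangle of height MEB(x_m).
DWL = ½ × 6.3232 × 25.2296 = 79.7659.

DWL = $79.77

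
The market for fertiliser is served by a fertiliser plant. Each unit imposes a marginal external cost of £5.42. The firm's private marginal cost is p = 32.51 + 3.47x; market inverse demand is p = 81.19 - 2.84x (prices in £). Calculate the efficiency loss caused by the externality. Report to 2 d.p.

DWL = £2.33

Market equilibrium (private): 32.51 + 3.47x = 81.19 - 2.84x → x_m = 7.7147.
Social marginal cost = private MC + MEC = 37.93 + 3.47x.
Set SMC = demand: 37.93 + 3.47x = 81.19 - 2.84x → x* = 6.8558.
The welfare-loss triangle has base |x_m − x*| and height MEC(x_m) (the vertical gap between SMC and demand is zero at x* and MEC at x_m).
DWL = ½ × 0.8589 × 5.4200 = 2.3276.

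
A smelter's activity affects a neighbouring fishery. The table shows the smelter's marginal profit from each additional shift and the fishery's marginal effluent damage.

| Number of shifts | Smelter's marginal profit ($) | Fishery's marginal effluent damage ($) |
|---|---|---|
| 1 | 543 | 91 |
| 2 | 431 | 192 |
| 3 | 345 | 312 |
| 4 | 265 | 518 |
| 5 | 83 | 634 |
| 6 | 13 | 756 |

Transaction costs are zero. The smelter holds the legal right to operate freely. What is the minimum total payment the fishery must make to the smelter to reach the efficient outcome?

$361

Left alone the smelter would choose level 6 (marginal profit stays positive).
Efficient level: k* = 3 (marginal profit ≥ marginal effluent damage through 3).
The fishery must at least cover the smelter's forgone profit from cutting 6→3: 265 + 83 + 13 = 361.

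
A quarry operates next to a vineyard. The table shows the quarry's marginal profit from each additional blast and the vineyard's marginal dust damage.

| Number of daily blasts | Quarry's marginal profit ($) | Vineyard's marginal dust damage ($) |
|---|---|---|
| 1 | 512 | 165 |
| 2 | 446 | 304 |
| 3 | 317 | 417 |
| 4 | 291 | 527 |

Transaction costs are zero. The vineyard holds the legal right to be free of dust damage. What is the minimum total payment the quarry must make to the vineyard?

Efficient level: marginal profit ≥ marginal dust damage through level 2, so k* = 2.
With the vineyard holding the right, the quarry must at least compensate total damage at k*: 165 + 304 = 469.

$469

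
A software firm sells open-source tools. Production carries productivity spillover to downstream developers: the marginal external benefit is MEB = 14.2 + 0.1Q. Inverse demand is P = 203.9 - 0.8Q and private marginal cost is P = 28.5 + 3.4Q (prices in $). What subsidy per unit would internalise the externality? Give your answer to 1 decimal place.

subsidy = $18.8 per unit

Social marginal cost = private MC − MEB = 14.3 + 3.3Q.
Set SMC = demand: 14.3 + 3.3Q = 203.9 - 0.8Q → Q* = 46.2439.
The Pigouvian subsidy equals MEB at Q*: 14.2 + 0.1×46.2439 = 18.8244.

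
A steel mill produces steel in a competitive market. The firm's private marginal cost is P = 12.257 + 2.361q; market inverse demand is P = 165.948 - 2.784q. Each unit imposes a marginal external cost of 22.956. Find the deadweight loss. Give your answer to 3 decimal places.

Market equilibrium (private): 12.257 + 2.361q = 165.948 - 2.784q → q_m = 29.8719.
Social marginal cost = private MC + MEC = 35.213 + 2.361q.
Set SMC = demand: 35.213 + 2.361q = 165.948 - 2.784q → q* = 25.4101.
Between q* and q_m the wedge SMC − demand runs linearly from 0 to MEC(q_m), so the loss is a triangle.
DWL = ½ × 4.4618 × 22.9560 = 51.2125.

DWL = 51.213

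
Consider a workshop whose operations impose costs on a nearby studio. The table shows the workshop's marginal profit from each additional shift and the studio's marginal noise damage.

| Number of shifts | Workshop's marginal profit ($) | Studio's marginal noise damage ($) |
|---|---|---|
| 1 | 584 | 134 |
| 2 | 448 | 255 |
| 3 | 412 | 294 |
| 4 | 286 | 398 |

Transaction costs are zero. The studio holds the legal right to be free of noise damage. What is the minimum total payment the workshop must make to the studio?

$683

Efficient level: marginal profit ≥ marginal noise damage through level 3, so k* = 3.
With the studio holding the right, the workshop must at least compensate total damage at k*: 134 + 255 + 294 = 683.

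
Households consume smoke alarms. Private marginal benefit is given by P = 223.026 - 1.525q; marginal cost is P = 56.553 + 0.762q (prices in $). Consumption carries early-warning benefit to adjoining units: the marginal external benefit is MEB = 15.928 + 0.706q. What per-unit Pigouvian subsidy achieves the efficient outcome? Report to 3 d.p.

subsidy = $97.380 per unit

Social marginal benefit = demand + MEB = 238.954 - 0.819q.
Set SMB = MC: 238.954 - 0.819q = 56.553 + 0.762q → q* = 115.3707.
The Pigouvian subsidy equals MEB at q*: 15.928 + 0.706×115.3707 = 97.3797.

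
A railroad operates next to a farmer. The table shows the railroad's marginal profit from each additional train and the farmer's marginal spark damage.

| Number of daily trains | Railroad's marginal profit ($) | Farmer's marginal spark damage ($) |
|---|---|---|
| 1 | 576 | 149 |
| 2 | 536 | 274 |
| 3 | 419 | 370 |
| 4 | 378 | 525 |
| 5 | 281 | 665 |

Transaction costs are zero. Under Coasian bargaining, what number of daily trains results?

3

Bargaining reaches the level where marginal profit last exceeds marginal spark damage.
That holds through level 3 (419 ≥ 370) but not at 4 (378 < 525).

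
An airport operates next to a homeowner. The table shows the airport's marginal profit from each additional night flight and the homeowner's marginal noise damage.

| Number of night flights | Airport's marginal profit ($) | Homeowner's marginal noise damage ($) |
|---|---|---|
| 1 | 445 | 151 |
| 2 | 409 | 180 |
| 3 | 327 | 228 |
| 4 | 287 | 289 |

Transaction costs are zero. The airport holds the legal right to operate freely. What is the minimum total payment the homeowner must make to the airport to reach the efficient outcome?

Left alone the airport would choose level 4 (marginal profit stays positive).
Efficient level: k* = 3 (marginal profit ≥ marginal noise damage through 3).
The homeowner must at least cover the airport's forgone profit from cutting 4→3: 287 = 287.

$287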